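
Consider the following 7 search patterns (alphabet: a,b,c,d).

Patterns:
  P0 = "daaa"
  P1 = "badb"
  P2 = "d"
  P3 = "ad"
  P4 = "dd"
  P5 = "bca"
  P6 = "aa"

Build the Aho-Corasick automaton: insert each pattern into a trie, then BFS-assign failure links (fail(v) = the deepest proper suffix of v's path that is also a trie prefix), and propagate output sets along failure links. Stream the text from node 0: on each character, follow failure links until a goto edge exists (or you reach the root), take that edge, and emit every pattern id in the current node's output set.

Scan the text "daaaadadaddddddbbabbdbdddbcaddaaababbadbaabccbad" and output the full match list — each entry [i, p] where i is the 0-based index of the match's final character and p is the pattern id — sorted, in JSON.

Build:
Trie (insert patterns):
  n0 'ε': a→9 b→5 d→1
  n1 'd': a→2 d→11  ←P2
  n2 'da': a→3
  n3 'daa': a→4
  n4 'daaa': ·  ←P0
  n5 'b': a→6 c→12
  n6 'ba': d→7
  n7 'bad': b→8
  n8 'badb': ·  ←P1
  n9 'a': a→14 d→10
  n10 'ad': ·  ←P3
  n11 'dd': ·  ←P4
  n12 'bc': a→13
  n13 'bca': ·  ←P5
  n14 'aa': ·  ←P6

BFS fail/out derivation:
  fail(1) 'd': from fail(0)=0 chase 'd': 0 ⇒ 0;  out={2}∪out(0)={2}
  fail(5) 'b': from fail(0)=0 chase 'b': 0 ⇒ 0;  out=∅∪out(0)=∅
  fail(9) 'a': from fail(0)=0 chase 'a': 0 ⇒ 0;  out=∅∪out(0)=∅
  fail(2) 'da': from fail(1)=0 chase 'a': 0 ⇒ 9;  out=∅∪out(9)=∅
  fail(6) 'ba': from fail(5)=0 chase 'a': 0 ⇒ 9;  out=∅∪out(9)=∅
  fail(10) 'ad': from fail(9)=0 chase 'd': 0 ⇒ 1;  out={3}∪out(1)={2,3}
  fail(11) 'dd': from fail(1)=0 chase 'd': 0 ⇒ 1;  out={4}∪out(1)={2,4}
  fail(12) 'bc': from fail(5)=0 chase 'c': 0 ⇒ 0;  out=∅∪out(0)=∅
  fail(14) 'aa': from fail(9)=0 chase 'a': 0 ⇒ 9;  out={6}∪out(9)={6}
  fail(3) 'daa': from fail(2)=9 chase 'a': 9 ⇒ 14;  out=∅∪out(14)={6}
  fail(7) 'bad': from fail(6)=9 chase 'd': 9 ⇒ 10;  out=∅∪out(10)={2,3}
  fail(13) 'bca': from fail(12)=0 chase 'a': 0 ⇒ 9;  out={5}∪out(9)={5}
  fail(4) 'daaa': from fail(3)=14 chase 'a': 14→9 ⇒ 14;  out={0}∪out(14)={0,6}
  fail(8) 'badb': from fail(7)=10 chase 'b': 10→1→0 ⇒ 5;  out={1}∪out(5)={1}

Text stream:
pos 0 'd': at 1  emit P2@[0:0]
pos 1 'a': at 2
pos 2 'a': at 3  emit P6@[1:2]
pos 3 'a': at 4  emit P0@[0:3],P6@[2:3]
pos 4 'a': at 14 (fail-walked)  emit P6@[3:4]
pos 5 'd': at 10 (fail-walked)  emit P2@[5:5],P3@[4:5]
pos 6 'a': at 2 (fail-walked)
pos 7 'd': at 10 (fail-walked)  emit P2@[7:7],P3@[6:7]
pos 8 'a': at 2 (fail-walked)
pos 9 'd': at 10 (fail-walked)  emit P2@[9:9],P3@[8:9]
pos 10 'd': at 11 (fail-walked)  emit P2@[10:10],P4@[9:10]
pos 11 'd': at 11 (fail-walked)  emit P2@[11:11],P4@[10:11]
pos 12 'd': at 11 (fail-walked)  emit P2@[12:12],P4@[11:12]
pos 13 'd': at 11 (fail-walked)  emit P2@[13:13],P4@[12:13]
pos 14 'd': at 11 (fail-walked)  emit P2@[14:14],P4@[13:14]
pos 15 'b': at 5 (fail-walked)
pos 16 'b': at 5 (fail-walked)
pos 17 'a': at 6
pos 18 'b': at 5 (fail-walked)
pos 19 'b': at 5 (fail-walked)
pos 20 'd': at 1 (fail-walked)  emit P2@[20:20]
pos 21 'b': at 5 (fail-walked)
pos 22 'd': at 1 (fail-walked)  emit P2@[22:22]
pos 23 'd': at 11  emit P2@[23:23],P4@[22:23]
pos 24 'd': at 11 (fail-walked)  emit P2@[24:24],P4@[23:24]
pos 25 'b': at 5 (fail-walked)
pos 26 'c': at 12
pos 27 'a': at 13  emit P5@[25:27]
pos 28 'd': at 10 (fail-walked)  emit P2@[28:28],P3@[27:28]
pos 29 'd': at 11 (fail-walked)  emit P2@[29:29],P4@[28:29]
pos 30 'a': at 2 (fail-walked)
pos 31 'a': at 3  emit P6@[30:31]
pos 32 'a': at 4  emit P0@[29:32],P6@[31:32]
pos 33 'b': at 5 (fail-walked)
pos 34 'a': at 6
pos 35 'b': at 5 (fail-walked)
pos 36 'b': at 5 (fail-walked)
pos 37 'a': at 6
pos 38 'd': at 7  emit P2@[38:38],P3@[37:38]
pos 39 'b': at 8  emit P1@[36:39]
pos 40 'a': at 6 (fail-walked)
pos 41 'a': at 14 (fail-walked)  emit P6@[40:41]
pos 42 'b': at 5 (fail-walked)
pos 43 'c': at 12
pos 44 'c': at 0 (fail-walked)
pos 45 'b': at 5
pos 46 'a': at 6
pos 47 'd': at 7  emit P2@[47:47],P3@[46:47]

Result: [[0,2],[2,6],[3,0],[3,6],[4,6],[5,2],[5,3],[7,2],[7,3],[9,2],[9,3],[10,2],[10,4],[11,2],[11,4],[12,2],[12,4],[13,2],[13,4],[14,2],[14,4],[20,2],[22,2],[23,2],[23,4],[24,2],[24,4],[27,5],[28,2],[28,3],[29,2],[29,4],[31,6],[32,0],[32,6],[38,2],[38,3],[39,1],[41,6],[47,2],[47,3]]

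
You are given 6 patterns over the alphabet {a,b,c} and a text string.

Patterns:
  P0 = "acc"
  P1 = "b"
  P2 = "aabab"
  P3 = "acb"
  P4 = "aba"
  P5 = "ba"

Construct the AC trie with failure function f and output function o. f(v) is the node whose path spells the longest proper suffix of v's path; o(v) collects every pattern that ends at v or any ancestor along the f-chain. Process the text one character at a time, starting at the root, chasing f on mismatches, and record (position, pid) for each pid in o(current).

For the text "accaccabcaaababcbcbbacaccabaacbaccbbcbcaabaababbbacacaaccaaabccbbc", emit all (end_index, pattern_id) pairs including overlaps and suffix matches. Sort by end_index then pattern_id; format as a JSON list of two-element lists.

Build:
Trie nodes:
  0='ε' goto a→1 b→4
  1='a' goto a→5 b→10 c→2
  2='ac' goto b→9 c→3
  3='acc' goto ·  ←P0
  4='b' goto a→12  ←P1
  5='aa' goto b→6
  6='aab' goto a→7
  7='aaba' goto b→8
  8='aabab' goto ·  ←P2
  9='acb' goto ·  ←P3
  10='ab' goto a→11
  11='aba' goto ·  ←P4
  12='ba' goto ·  ←P5

Failure links (BFS by depth):
  n1('a'): parent n0 fail=0; on 'a' 0 → fail=0;  out ∅∪∅=∅
  n4('b'): parent n0 fail=0; on 'b' 0 → fail=0;  out {1}∪∅={1}
  n2('ac'): parent n1 fail=0; on 'c' 0 → fail=0;  out ∅∪∅=∅
  n5('aa'): parent n1 fail=0; on 'a' 0 → fail=1;  out ∅∪∅=∅
  n10('ab'): parent n1 fail=0; on 'b' 0 → fail=4;  out ∅∪{1}={1}
  n12('ba'): parent n4 fail=0; on 'a' 0 → fail=1;  out {5}∪∅={5}
  n3('acc'): parent n2 fail=0; on 'c' 0 → fail=0;  out {0}∪∅={0}
  n6('aab'): parent n5 fail=1; on 'b' 1 → fail=10;  out ∅∪{1}={1}
  n9('acb'): parent n2 fail=0; on 'b' 0 → fail=4;  out {3}∪{1}={1,3}
  n11('aba'): parent n10 fail=4; on 'a' 4 → fail=12;  out {4}∪{5}={4,5}
  n7('aaba'): parent n6 fail=10; on 'a' 10 → fail=11;  out ∅∪{4,5}={4,5}
  n8('aabab'): parent n7 fail=11; on 'b' 11→12→1 → fail=10;  out {2}∪{1}={1,2}

Run:
pos 0 'a': at 1
pos 1 'c': at 2
pos 2 'c': at 3  emit P0@[0:2]
pos 3 'a': at 1 (fail-walked)
pos 4 'c': at 2
pos 5 'c': at 3  emit P0@[3:5]
pos 6 'a': at 1 (fail-walked)
pos 7 'b': at 10  emit P1@[7:7]
pos 8 'c': at 0 (fail-walked)
pos 9 'a': at 1
pos 10 'a': at 5
pos 11 'a': at 5 (fail-walked)
pos 12 'b': at 6  emit P1@[12:12]
pos 13 'a': at 7  emit P4@[11:13],P5@[12:13]
pos 14 'b': at 8  emit P1@[14:14],P2@[10:14]
pos 15 'c': at 0 (fail-walked)
pos 16 'b': at 4  emit P1@[16:16]
pos 17 'c': at 0 (fail-walked)
pos 18 'b': at 4  emit P1@[18:18]
pos 19 'b': at 4 (fail-walked)  emit P1@[19:19]
pos 20 'a': at 12  emit P5@[19:20]
pos 21 'c': at 2 (fail-walked)
pos 22 'a': at 1 (fail-walked)
pos 23 'c': at 2
pos 24 'c': at 3  emit P0@[22:24]
pos 25 'a': at 1 (fail-walked)
pos 26 'b': at 10  emit P1@[26:26]
pos 27 'a': at 11  emit P4@[25:27],P5@[26:27]
pos 28 'a': at 5 (fail-walked)
pos 29 'c': at 2 (fail-walked)
pos 30 'b': at 9  emit P1@[30:30],P3@[28:30]
pos 31 'a': at 12 (fail-walked)  emit P5@[30:31]
pos 32 'c': at 2 (fail-walked)
pos 33 'c': at 3  emit P0@[31:33]
pos 34 'b': at 4 (fail-walked)  emit P1@[34:34]
pos 35 'b': at 4 (fail-walked)  emit P1@[35:35]
pos 36 'c': at 0 (fail-walked)
pos 37 'b': at 4  emit P1@[37:37]
pos 38 'c': at 0 (fail-walked)
pos 39 'a': at 1
pos 40 'a': at 5
pos 41 'b': at 6  emit P1@[41:41]
pos 42 'a': at 7  emit P4@[40:42],P5@[41:42]
pos 43 'a': at 5 (fail-walked)
pos 44 'b': at 6  emit P1@[44:44]
pos 45 'a': at 7  emit P4@[43:45],P5@[44:45]
pos 46 'b': at 8  emit P1@[46:46],P2@[42:46]
pos 47 'b': at 4 (fail-walked)  emit P1@[47:47]
pos 48 'b': at 4 (fail-walked)  emit P1@[48:48]
pos 49 'a': at 12  emit P5@[48:49]
pos 50 'c': at 2 (fail-walked)
pos 51 'a': at 1 (fail-walked)
pos 52 'c': at 2
pos 53 'a': at 1 (fail-walked)
pos 54 'a': at 5
pos 55 'c': at 2 (fail-walked)
pos 56 'c': at 3  emit P0@[54:56]
pos 57 'a': at 1 (fail-walked)
pos 58 'a': at 5
pos 59 'a': at 5 (fail-walked)
pos 60 'b': at 6  emit P1@[60:60]
pos 61 'c': at 0 (fail-walked)
pos 62 'c': at 0
pos 63 'b': at 4  emit P1@[63:63]
pos 64 'b': at 4 (fail-walked)  emit P1@[64:64]
pos 65 'c': at 0 (fail-walked)

Result: [[2,0],[5,0],[7,1],[12,1],[13,4],[13,5],[14,1],[14,2],[16,1],[18,1],[19,1],[20,5],[24,0],[26,1],[27,4],[27,5],[30,1],[30,3],[31,5],[33,0],[34,1],[35,1],[37,1],[41,1],[42,4],[42,5],[44,1],[45,4],[45,5],[46,1],[46,2],[47,1],[48,1],[49,5],[56,0],[60,1],[63,1],[64,1]]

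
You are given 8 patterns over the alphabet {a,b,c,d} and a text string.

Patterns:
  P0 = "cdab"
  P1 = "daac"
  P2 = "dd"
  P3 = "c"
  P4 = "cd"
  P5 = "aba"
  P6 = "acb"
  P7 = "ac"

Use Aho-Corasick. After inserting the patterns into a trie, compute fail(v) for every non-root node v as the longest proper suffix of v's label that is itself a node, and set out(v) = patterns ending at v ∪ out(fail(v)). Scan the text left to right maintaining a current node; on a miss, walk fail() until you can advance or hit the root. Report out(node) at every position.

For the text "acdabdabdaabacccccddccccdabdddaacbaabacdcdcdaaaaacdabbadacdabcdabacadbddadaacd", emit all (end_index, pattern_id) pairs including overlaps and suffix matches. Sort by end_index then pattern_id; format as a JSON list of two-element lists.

Build:
Trie (insert patterns):
  n0 'ε': a→10 c→1 d→5
  n1 'c': d→2  [P3 ends]
  n2 'cd': a→3  [P4 ends]
  n3 'cda': b→4
  n4 'cdab': ·  [P0 ends]
  n5 'd': a→6 d→9
  n6 'da': a→7
  n7 'daa': c→8
  n8 'daac': ·  [P1 ends]
  n9 'dd': ·  [P2 ends]
  n10 'a': b→11 c→13
  n11 'ab': a→12
  n12 'aba': ·  [P5 ends]
  n13 'ac': b→14  [P7 ends]
  n14 'acb': ·  [P6 ends]

BFS fail/out derivation:
  fail(1) 'c': from fail(0)=0 chase 'c': 0 ⇒ 0;  out={3}∪out(0)={3}
  fail(5) 'd': from fail(0)=0 chase 'd': 0 ⇒ 0;  out=∅∪out(0)=∅
  fail(10) 'a': from fail(0)=0 chase 'a': 0 ⇒ 0;  out=∅∪out(0)=∅
  fail(2) 'cd': from fail(1)=0 chase 'd': 0 ⇒ 5;  out={4}∪out(5)={4}
  fail(6) 'da': from fail(5)=0 chase 'a': 0 ⇒ 10;  out=∅∪out(10)=∅
  fail(9) 'dd': from fail(5)=0 chase 'd': 0 ⇒ 5;  out={2}∪out(5)={2}
  fail(11) 'ab': from fail(10)=0 chase 'b': 0 ⇒ 0;  out=∅∪out(0)=∅
  fail(13) 'ac': from fail(10)=0 chase 'c': 0 ⇒ 1;  out={7}∪out(1)={3,7}
  fail(3) 'cda': from fail(2)=5 chase 'a': 5 ⇒ 6;  out=∅∪out(6)=∅
  fail(7) 'daa': from fail(6)=10 chase 'a': 10→0 ⇒ 10;  out=∅∪out(10)=∅
  fail(12) 'aba': from fail(11)=0 chase 'a': 0 ⇒ 10;  out={5}∪out(10)={5}
  fail(14) 'acb': from fail(13)=1 chase 'b': 1→0 ⇒ 0;  out={6}∪out(0)={6}
  fail(4) 'cdab': from fail(3)=6 chase 'b': 6→10 ⇒ 11;  out={0}∪out(11)={0}
  fail(8) 'daac': from fail(7)=10 chase 'c': 10 ⇒ 13;  out={1}∪out(13)={1,3,7}

Run:
pos 0 'a': at 10
pos 1 'c': at 13  → match P3@[1:1],P7@[0:1]
pos 2 'd': at 2 (via fail)  → match P4@[1:2]
pos 3 'a': at 3
pos 4 'b': at 4  → match P0@[1:4]
pos 5 'd': at 5 (via fail)
pos 6 'a': at 6
pos 7 'b': at 11 (via fail)
pos 8 'd': at 5 (via fail)
pos 9 'a': at 6
pos 10 'a': at 7
pos 11 'b': at 11 (via fail)
pos 12 'a': at 12  → match P5@[10:12]
pos 13 'c': at 13 (via fail)  → match P3@[13:13],P7@[12:13]
pos 14 'c': at 1 (via fail)  → match P3@[14:14]
pos 15 'c': at 1 (via fail)  → match P3@[15:15]
pos 16 'c': at 1 (via fail)  → match P3@[16:16]
pos 17 'c': at 1 (via fail)  → match P3@[17:17]
pos 18 'd': at 2  → match P4@[17:18]
pos 19 'd': at 9 (via fail)  → match P2@[18:19]
pos 20 'c': at 1 (via fail)  → match P3@[20:20]
pos 21 'c': at 1 (via fail)  → match P3@[21:21]
pos 22 'c': at 1 (via fail)  → match P3@[22:22]
pos 23 'c': at 1 (via fail)  → match P3@[23:23]
pos 24 'd': at 2  → match P4@[23:24]
pos 25 'a': at 3
pos 26 'b': at 4  → match P0@[23:26]
pos 27 'd': at 5 (via fail)
pos 28 'd': at 9  → match P2@[27:28]
pos 29 'd': at 9 (via fail)  → match P2@[28:29]
pos 30 'a': at 6 (via fail)
pos 31 'a': at 7
pos 32 'c': at 8  → match P1@[29:32],P3@[32:32],P7@[31:32]
pos 33 'b': at 14 (via fail)  → match P6@[31:33]
pos 34 'a': at 10 (via fail)
pos 35 'a': at 10 (via fail)
pos 36 'b': at 11
pos 37 'a': at 12  → match P5@[35:37]
pos 38 'c': at 13 (via fail)  → match P3@[38:38],P7@[37:38]
pos 39 'd': at 2 (via fail)  → match P4@[38:39]
pos 40 'c': at 1 (via fail)  → match P3@[40:40]
pos 41 'd': at 2  → match P4@[40:41]
pos 42 'c': at 1 (via fail)  → match P3@[42:42]
pos 43 'd': at 2  → match P4@[42:43]
pos 44 'a': at 3
pos 45 'a': at 7 (via fail)
pos 46 'a': at 10 (via fail)
pos 47 'a': at 10 (via fail)
pos 48 'a': at 10 (via fail)
pos 49 'c': at 13  → match P3@[49:49],P7@[48:49]
pos 50 'd': at 2 (via fail)  → match P4@[49:50]
pos 51 'a': at 3
pos 52 'b': at 4  → match P0@[49:52]
pos 53 'b': at 0 (via fail)
pos 54 'a': at 10
pos 55 'd': at 5 (via fail)
pos 56 'a': at 6
pos 57 'c': at 13 (via fail)  → match P3@[57:57],P7@[56:57]
pos 58 'd': at 2 (via fail)  → match P4@[57:58]
pos 59 'a': at 3
pos 60 'b': at 4  → match P0@[57:60]
pos 61 'c': at 1 (via fail)  → match P3@[61:61]
pos 62 'd': at 2  → match P4@[61:62]
pos 63 'a': at 3
pos 64 'b': at 4  → match P0@[61:64]
pos 65 'a': at 12 (via fail)  → match P5@[63:65]
pos 66 'c': at 13 (via fail)  → match P3@[66:66],P7@[65:66]
pos 67 'a': at 10 (via fail)
pos 68 'd': at 5 (via fail)
pos 69 'b': at 0 (via fail)
pos 70 'd': at 5
pos 71 'd': at 9  → match P2@[70:71]
pos 72 'a': at 6 (via fail)
pos 73 'd': at 5 (via fail)
pos 74 'a': at 6
pos 75 'a': at 7
pos 76 'c': at 8  → match P1@[73:76],P3@[76:76],P7@[75:76]
pos 77 'd': at 2 (via fail)  → match P4@[76:77]

Matches: [[1,3],[1,7],[2,4],[4,0],[12,5],[13,3],[13,7],[14,3],[15,3],[16,3],[17,3],[18,4],[19,2],[20,3],[21,3],[22,3],[23,3],[24,4],[26,0],[28,2],[29,2],[32,1],[32,3],[32,7],[33,6],[37,5],[38,3],[38,7],[39,4],[40,3],[41,4],[42,3],[43,4],[49,3],[49,7],[50,4],[52,0],[57,3],[57,7],[58,4],[60,0],[61,3],[62,4],[64,0],[65,5],[66,3],[66,7],[71,2],[76,1],[76,3],[76,7],[77,4]]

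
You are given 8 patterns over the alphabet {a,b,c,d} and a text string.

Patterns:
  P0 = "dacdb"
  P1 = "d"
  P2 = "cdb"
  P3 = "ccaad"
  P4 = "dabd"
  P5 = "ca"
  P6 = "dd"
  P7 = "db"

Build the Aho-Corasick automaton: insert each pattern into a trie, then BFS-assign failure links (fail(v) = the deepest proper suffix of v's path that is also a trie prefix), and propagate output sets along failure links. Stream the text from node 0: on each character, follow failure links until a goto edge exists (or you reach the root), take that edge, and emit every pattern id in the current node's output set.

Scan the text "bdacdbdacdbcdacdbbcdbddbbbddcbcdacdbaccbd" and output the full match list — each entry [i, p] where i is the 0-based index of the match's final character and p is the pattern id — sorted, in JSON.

Build:
Trie nodes:
  0='ε' goto c→6 d→1
  1='d' goto a→2 b→17 d→16  ←P1
  2='da' goto b→13 c→3
  3='dac' goto d→4
  4='dacd' goto b→5
  5='dacdb' goto ·  ←P0
  6='c' goto a→15 c→9 d→7
  7='cd' goto b→8
  8='cdb' goto ·  ←P2
  9='cc' goto a→10
  10='cca' goto a→11
  11='ccaa' goto d→12
  12='ccaad' goto ·  ←P3
  13='dab' goto d→14
  14='dabd' goto ·  ←P4
  15='ca' goto ·  ←P5
  16='dd' goto ·  ←P6
  17='db' goto ·  ←P7

BFS fail/out derivation:
  fail(1) 'd': from fail(0)=0 chase 'd': 0 ⇒ 0;  out={1}∪out(0)={1}
  fail(6) 'c': from fail(0)=0 chase 'c': 0 ⇒ 0;  out=∅∪out(0)=∅
  fail(2) 'da': from fail(1)=0 chase 'a': 0 ⇒ 0;  out=∅∪out(0)=∅
  fail(7) 'cd': from fail(6)=0 chase 'd': 0 ⇒ 1;  out=∅∪out(1)={1}
  fail(9) 'cc': from fail(6)=0 chase 'c': 0 ⇒ 6;  out=∅∪out(6)=∅
  fail(15) 'ca': from fail(6)=0 chase 'a': 0 ⇒ 0;  out={5}∪out(0)={5}
  fail(16) 'dd': from fail(1)=0 chase 'd': 0 ⇒ 1;  out={6}∪out(1)={1,6}
  fail(17) 'db': from fail(1)=0 chase 'b': 0 ⇒ 0;  out={7}∪out(0)={7}
  fail(3) 'dac': from fail(2)=0 chase 'c': 0 ⇒ 6;  out=∅∪out(6)=∅
  fail(8) 'cdb': from fail(7)=1 chase 'b': 1 ⇒ 17;  out={2}∪out(17)={2,7}
  fail(10) 'cca': from fail(9)=6 chase 'a': 6 ⇒ 15;  out=∅∪out(15)={5}
  fail(13) 'dab': from fail(2)=0 chase 'b': 0 ⇒ 0;  out=∅∪out(0)=∅
  fail(4) 'dacd': from fail(3)=6 chase 'd': 6 ⇒ 7;  out=∅∪out(7)={1}
  fail(11) 'ccaa': from fail(10)=15 chase 'a': 15→0 ⇒ 0;  out=∅∪out(0)=∅
  fail(14) 'dabd': from fail(13)=0 chase 'd': 0 ⇒ 1;  out={4}∪out(1)={1,4}
  fail(5) 'dacdb': from fail(4)=7 chase 'b': 7 ⇒ 8;  out={0}∪out(8)={0,2,7}
  fail(12) 'ccaad': from fail(11)=0 chase 'd': 0 ⇒ 1;  out={3}∪out(1)={1,3}

Text stream:
pos 0 'b': at 0
pos 1 'd': at 1  ** P1@[1:1]
pos 2 'a': at 2
pos 3 'c': at 3
pos 4 'd': at 4  ** P1@[4:4]
pos 5 'b': at 5  ** P0@[1:5],P2@[3:5],P7@[4:5]
pos 6 'd': at 1 (via fail)  ** P1@[6:6]
pos 7 'a': at 2
pos 8 'c': at 3
pos 9 'd': at 4  ** P1@[9:9]
pos 10 'b': at 5  ** P0@[6:10],P2@[8:10],P7@[9:10]
pos 11 'c': at 6 (via fail)
pos 12 'd': at 7  ** P1@[12:12]
pos 13 'a': at 2 (via fail)
pos 14 'c': at 3
pos 15 'd': at 4  ** P1@[15:15]
pos 16 'b': at 5  ** P0@[12:16],P2@[14:16],P7@[15:16]
pos 17 'b': at 0 (via fail)
pos 18 'c': at 6
pos 19 'd': at 7  ** P1@[19:19]
pos 20 'b': at 8  ** P2@[18:20],P7@[19:20]
pos 21 'd': at 1 (via fail)  ** P1@[21:21]
pos 22 'd': at 16  ** P1@[22:22],P6@[21:22]
pos 23 'b': at 17 (via fail)  ** P7@[22:23]
pos 24 'b': at 0 (via fail)
pos 25 'b': at 0
pos 26 'd': at 1  ** P1@[26:26]
pos 27 'd': at 16  ** P1@[27:27],P6@[26:27]
pos 28 'c': at 6 (via fail)
pos 29 'b': at 0 (via fail)
pos 30 'c': at 6
pos 31 'd': at 7  ** P1@[31:31]
pos 32 'a': at 2 (via fail)
pos 33 'c': at 3
pos 34 'd': at 4  ** P1@[34:34]
pos 35 'b': at 5  ** P0@[31:35],P2@[33:35],P7@[34:35]
pos 36 'a': at 0 (via fail)
pos 37 'c': at 6
pos 38 'c': at 9
pos 39 'b': at 0 (via fail)
pos 40 'd': at 1  ** P1@[40:40]

Result: [[1,1],[4,1],[5,0],[5,2],[5,7],[6,1],[9,1],[10,0],[10,2],[10,7],[12,1],[15,1],[16,0],[16,2],[16,7],[19,1],[20,2],[20,7],[21,1],[22,1],[22,6],[23,7],[26,1],[27,1],[27,6],[31,1],[34,1],[35,0],[35,2],[35,7],[40,1]]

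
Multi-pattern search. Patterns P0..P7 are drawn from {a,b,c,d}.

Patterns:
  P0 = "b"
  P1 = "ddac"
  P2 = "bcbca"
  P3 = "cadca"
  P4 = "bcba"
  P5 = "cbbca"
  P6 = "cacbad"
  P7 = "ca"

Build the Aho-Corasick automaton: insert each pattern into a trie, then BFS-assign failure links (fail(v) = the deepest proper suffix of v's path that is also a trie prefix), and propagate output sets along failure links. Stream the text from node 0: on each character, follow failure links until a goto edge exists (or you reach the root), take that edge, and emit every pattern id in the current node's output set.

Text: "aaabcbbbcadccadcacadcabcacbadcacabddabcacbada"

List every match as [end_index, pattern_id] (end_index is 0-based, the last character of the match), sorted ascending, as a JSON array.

Build:
Trie (insert patterns):
  n0 'ε': b→1 c→10 d→2
  n1 'b': c→6  ←P0
  n2 'd': d→3
  n3 'dd': a→4
  n4 'dda': c→5
  n5 'ddac': ·  ←P1
  n6 'bc': b→7
  n7 'bcb': a→15 c→8
  n8 'bcbc': a→9
  n9 'bcbca': ·  ←P2
  n10 'c': a→11 b→16
  n11 'ca': c→20 d→12  ←P7
  n12 'cad': c→13
  n13 'cadc': a→14
  n14 'cadca': ·  ←P3
  n15 'bcba': ·  ←P4
  n16 'cb': b→17
  n17 'cbb': c→18
  n18 'cbbc': a→19
  n19 'cbbca': ·  ←P5
  n20 'cac': b→21
  n21 'cacb': a→22
  n22 'cacba': d→23
  n23 'cacbad': ·  ←P6

Failure links (BFS by depth):
  fail(1) 'b': from fail(0)=0 chase 'b': 0 ⇒ 0;  out={0}∪out(0)={0}
  fail(2) 'd': from fail(0)=0 chase 'd': 0 ⇒ 0;  out=∅∪out(0)=∅
  fail(10) 'c': from fail(0)=0 chase 'c': 0 ⇒ 0;  out=∅∪out(0)=∅
  fail(3) 'dd': from fail(2)=0 chase 'd': 0 ⇒ 2;  out=∅∪out(2)=∅
  fail(6) 'bc': from fail(1)=0 chase 'c': 0 ⇒ 10;  out=∅∪out(10)=∅
  fail(11) 'ca': from fail(10)=0 chase 'a': 0 ⇒ 0;  out={7}∪out(0)={7}
  fail(16) 'cb': from fail(10)=0 chase 'b': 0 ⇒ 1;  out=∅∪out(1)={0}
  fail(4) 'dda': from fail(3)=2 chase 'a': 2→0 ⇒ 0;  out=∅∪out(0)=∅
  fail(7) 'bcb': from fail(6)=10 chase 'b': 10 ⇒ 16;  out=∅∪out(16)={0}
  fail(12) 'cad': from fail(11)=0 chase 'd': 0 ⇒ 2;  out=∅∪out(2)=∅
  fail(17) 'cbb': from fail(16)=1 chase 'b': 1→0 ⇒ 1;  out=∅∪out(1)={0}
  fail(20) 'cac': from fail(11)=0 chase 'c': 0 ⇒ 10;  out=∅∪out(10)=∅
  fail(5) 'ddac': from fail(4)=0 chase 'c': 0 ⇒ 10;  out={1}∪out(10)={1}
  fail(8) 'bcbc': from fail(7)=16 chase 'c': 16→1 ⇒ 6;  out=∅∪out(6)=∅
  fail(13) 'cadc': from fail(12)=2 chase 'c': 2→0 ⇒ 10;  out=∅∪out(10)=∅
  fail(15) 'bcba': from fail(7)=16 chase 'a': 16→1→0 ⇒ 0;  out={4}∪out(0)={4}
  fail(18) 'cbbc': from fail(17)=1 chase 'c': 1 ⇒ 6;  out=∅∪out(6)=∅
  fail(21) 'cacb': from fail(20)=10 chase 'b': 10 ⇒ 16;  out=∅∪out(16)={0}
  fail(9) 'bcbca': from fail(8)=6 chase 'a': 6→10 ⇒ 11;  out={2}∪out(11)={2,7}
  fail(14) 'cadca': from fail(13)=10 chase 'a': 10 ⇒ 11;  out={3}∪out(11)={3,7}
  fail(19) 'cbbca': from fail(18)=6 chase 'a': 6→10 ⇒ 11;  out={5}∪out(11)={5,7}
  fail(22) 'cacba': from fail(21)=16 chase 'a': 16→1→0 ⇒ 0;  out=∅∪out(0)=∅
  fail(23) 'cacbad': from fail(22)=0 chase 'd': 0 ⇒ 2;  out={6}∪out(2)={6}

Scan:
pos 0 'a': at 0
pos 1 'a': at 0
pos 2 'a': at 0
pos 3 'b': at 1  emit P0@[3:3]
pos 4 'c': at 6
pos 5 'b': at 7  emit P0@[5:5]
pos 6 'b': at 17 (via fail)  emit P0@[6:6]
pos 7 'b': at 1 (via fail)  emit P0@[7:7]
pos 8 'c': at 6
pos 9 'a': at 11 (via fail)  emit P7@[8:9]
pos 10 'd': at 12
pos 11 'c': at 13
pos 12 'c': at 10 (via fail)
pos 13 'a': at 11  emit P7@[12:13]
pos 14 'd': at 12
pos 15 'c': at 13
pos 16 'a': at 14  emit P3@[12:16],P7@[15:16]
pos 17 'c': at 20 (via fail)
pos 18 'a': at 11 (via fail)  emit P7@[17:18]
pos 19 'd': at 12
pos 20 'c': at 13
pos 21 'a': at 14  emit P3@[17:21],P7@[20:21]
pos 22 'b': at 1 (via fail)  emit P0@[22:22]
pos 23 'c': at 6
pos 24 'a': at 11 (via fail)  emit P7@[23:24]
pos 25 'c': at 20
pos 26 'b': at 21  emit P0@[26:26]
pos 27 'a': at 22
pos 28 'd': at 23  emit P6@[23:28]
pos 29 'c': at 10 (via fail)
pos 30 'a': at 11  emit P7@[29:30]
pos 31 'c': at 20
pos 32 'a': at 11 (via fail)  emit P7@[31:32]
pos 33 'b': at 1 (via fail)  emit P0@[33:33]
pos 34 'd': at 2 (via fail)
pos 35 'd': at 3
pos 36 'a': at 4
pos 37 'b': at 1 (via fail)  emit P0@[37:37]
pos 38 'c': at 6
pos 39 'a': at 11 (via fail)  emit P7@[38:39]
pos 40 'c': at 20
pos 41 'b': at 21  emit P0@[41:41]
pos 42 'a': at 22
pos 43 'd': at 23  emit P6@[38:43]
pos 44 'a': at 0 (via fail)

Result: [[3,0],[5,0],[6,0],[7,0],[9,7],[13,7],[16,3],[16,7],[18,7],[21,3],[21,7],[22,0],[24,7],[26,0],[28,6],[30,7],[32,7],[33,0],[37,0],[39,7],[41,0],[43,6]]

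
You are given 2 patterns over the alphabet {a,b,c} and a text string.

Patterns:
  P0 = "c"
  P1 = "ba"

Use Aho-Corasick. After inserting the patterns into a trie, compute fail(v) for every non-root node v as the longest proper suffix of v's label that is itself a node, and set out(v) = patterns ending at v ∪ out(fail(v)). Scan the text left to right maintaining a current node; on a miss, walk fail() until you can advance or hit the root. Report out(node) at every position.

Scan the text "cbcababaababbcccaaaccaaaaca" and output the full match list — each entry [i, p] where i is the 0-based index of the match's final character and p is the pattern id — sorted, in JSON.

Construct AC machine:
Trie nodes:
  n0 'ε': b→2 c→1
  n1 'c': ·  ←P0
  n2 'b': a→3
  n3 'ba': ·  ←P1

Failure links (BFS by depth):
  fail(1) 'c': from fail(0)=0 chase 'c': 0 ⇒ 0;  out={0}∪out(0)={0}
  fail(2) 'b': from fail(0)=0 chase 'b': 0 ⇒ 0;  out=∅∪out(0)=∅
  fail(3) 'ba': from fail(2)=0 chase 'a': 0 ⇒ 0;  out={1}∪out(0)={1}

Run:
i=0 'c': node 0→1  emit P0@[0:0]
i=1 'b': node 1→2 (fail-walked)
i=2 'c': node 2→1 (fail-walked)  emit P0@[2:2]
i=3 'a': node 1→0 (fail-walked)
i=4 'b': node 0→2
i=5 'a': node 2→3  emit P1@[4:5]
i=6 'b': node 3→2 (fail-walked)
i=7 'a': node 2→3  emit P1@[6:7]
i=8 'a': node 3→0 (fail-walked)
i=9 'b': node 0→2
i=10 'a': node 2→3  emit P1@[9:10]
i=11 'b': node 3→2 (fail-walked)
i=12 'b': node 2→2 (fail-walked)
i=13 'c': node 2→1 (fail-walked)  emit P0@[13:13]
i=14 'c': node 1→1 (fail-walked)  emit P0@[14:14]
i=15 'c': node 1→1 (fail-walked)  emit P0@[15:15]
i=16 'a': node 1→0 (fail-walked)
i=17 'a': node 0→0
i=18 'a': node 0→0
i=19 'c': node 0→1  emit P0@[19:19]
i=20 'c': node 1→1 (fail-walked)  emit P0@[20:20]
i=21 'a': node 1→0 (fail-walked)
i=22 'a': node 0→0
i=23 'a': node 0→0
i=24 'a': node 0→0
i=25 'c': node 0→1  emit P0@[25:25]
i=26 'a': node 1→0 (fail-walked)

Result: [[0,0],[2,0],[5,1],[7,1],[10,1],[13,0],[14,0],[15,0],[19,0],[20,0],[25,0]]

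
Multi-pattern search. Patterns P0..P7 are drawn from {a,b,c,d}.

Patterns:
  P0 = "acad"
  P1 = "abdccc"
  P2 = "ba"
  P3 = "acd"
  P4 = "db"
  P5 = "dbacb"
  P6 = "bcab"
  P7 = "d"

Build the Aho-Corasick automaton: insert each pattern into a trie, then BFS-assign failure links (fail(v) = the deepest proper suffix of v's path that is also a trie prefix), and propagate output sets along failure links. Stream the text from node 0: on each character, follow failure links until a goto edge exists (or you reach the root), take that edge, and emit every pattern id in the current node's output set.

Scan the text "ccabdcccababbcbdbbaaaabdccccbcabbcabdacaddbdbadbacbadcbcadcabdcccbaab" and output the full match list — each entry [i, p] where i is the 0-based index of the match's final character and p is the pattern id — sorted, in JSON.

Build:
Trie (insert patterns):
  n0 'ε': a→1 b→10 d→13
  n1 'a': b→5 c→2
  n2 'ac': a→3 d→12
  n3 'aca': d→4
  n4 'acad': ·  [P0 ends]
  n5 'ab': d→6
  n6 'abd': c→7
  n7 'abdc': c→8
  n8 'abdcc': c→9
  n9 'abdccc': ·  [P1 ends]
  n10 'b': a→11 c→18
  n11 'ba': ·  [P2 ends]
  n12 'acd': ·  [P3 ends]
  n13 'd': b→14  [P7 ends]
  n14 'db': a→15  [P4 ends]
  n15 'dba': c→16
  n16 'dbac': b→17
  n17 'dbacb': ·  [P5 ends]
  n18 'bc': a→19
  n19 'bca': b→20
  n20 'bcab': ·  [P6 ends]

BFS fail/out derivation:
  n1('a'): parent n0 fail=0; on 'a' 0 → fail=0;  out ∅∪∅=∅
  n10('b'): parent n0 fail=0; on 'b' 0 → fail=0;  out ∅∪∅=∅
  n13('d'): parent n0 fail=0; on 'd' 0 → fail=0;  out {7}∪∅={7}
  n2('ac'): parent n1 fail=0; on 'c' 0 → fail=0;  out ∅∪∅=∅
  n5('ab'): parent n1 fail=0; on 'b' 0 → fail=10;  out ∅∪∅=∅
  n11('ba'): parent n10 fail=0; on 'a' 0 → fail=1;  out {2}∪∅={2}
  n14('db'): parent n13 fail=0; on 'b' 0 → fail=10;  out {4}∪∅={4}
  n18('bc'): parent n10 fail=0; on 'c' 0 → fail=0;  out ∅∪∅=∅
  n3('aca'): parent n2 fail=0; on 'a' 0 → fail=1;  out ∅∪∅=∅
  n6('abd'): parent n5 fail=10; on 'd' 10→0 → fail=13;  out ∅∪{7}={7}
  n12('acd'): parent n2 fail=0; on 'd' 0 → fail=13;  out {3}∪{7}={3,7}
  n15('dba'): parent n14 fail=10; on 'a' 10 → fail=11;  out ∅∪{2}={2}
  n19('bca'): parent n18 fail=0; on 'a' 0 → fail=1;  out ∅∪∅=∅
  n4('acad'): parent n3 fail=1; on 'd' 1→0 → fail=13;  out {0}∪{7}={0,7}
  n7('abdc'): parent n6 fail=13; on 'c' 13→0 → fail=0;  out ∅∪∅=∅
  n16('dbac'): parent n15 fail=11; on 'c' 11→1 → fail=2;  out ∅∪∅=∅
  n20('bcab'): parent n19 fail=1; on 'b' 1 → fail=5;  out {6}∪∅={6}
  n8('abdcc'): parent n7 fail=0; on 'c' 0 → fail=0;  out ∅∪∅=∅
  n17('dbacb'): parent n16 fail=2; on 'b' 2→0 → fail=10;  out {5}∪∅={5}
  n9('abdccc'): parent n8 fail=0; on 'c' 0 → fail=0;  out {1}∪∅={1}

Text stream:
[0] read 'c'  n0⇒n0
[1] read 'c'  n0⇒n0
[2] read 'a'  n0⇒n1
[3] read 'b'  n1⇒n5
[4] read 'd'  n5⇒n6  → match P7@[4:4]
[5] read 'c'  n6⇒n7
[6] read 'c'  n7⇒n8
[7] read 'c'  n8⇒n9  → match P1@[2:7]
[8] read 'a'  n9⇒n1 (via fail)
[9] read 'b'  n1⇒n5
[10] read 'a'  n5⇒n11 (via fail)  → match P2@[9:10]
[11] read 'b'  n11⇒n5 (via fail)
[12] read 'b'  n5⇒n10 (via fail)
[13] read 'c'  n10⇒n18
[14] read 'b'  n18⇒n10 (via fail)
[15] read 'd'  n10⇒n13 (via fail)  → match P7@[15:15]
[16] read 'b'  n13⇒n14  → match P4@[15:16]
[17] read 'b'  n14⇒n10 (via fail)
[18] read 'a'  n10⇒n11  → match P2@[17:18]
[19] read 'a'  n11⇒n1 (via fail)
[20] read 'a'  n1⇒n1 (via fail)
[21] read 'a'  n1⇒n1 (via fail)
[22] read 'b'  n1⇒n5
[23] read 'd'  n5⇒n6  → match P7@[23:23]
[24] read 'c'  n6⇒n7
[25] read 'c'  n7⇒n8
[26] read 'c'  n8⇒n9  → match P1@[21:26]
[27] read 'c'  n9⇒n0 (via fail)
[28] read 'b'  n0⇒n10
[29] read 'c'  n10⇒n18
[30] read 'a'  n18⇒n19
[31] read 'b'  n19⇒n20  → match P6@[28:31]
[32] read 'b'  n20⇒n10 (via fail)
[33] read 'c'  n10⇒n18
[34] read 'a'  n18⇒n19
[35] read 'b'  n19⇒n20  → match P6@[32:35]
[36] read 'd'  n20⇒n6 (via fail)  → match P7@[36:36]
[37] read 'a'  n6⇒n1 (via fail)
[38] read 'c'  n1⇒n2
[39] read 'a'  n2⇒n3
[40] read 'd'  n3⇒n4  → match P0@[37:40],P7@[40:40]
[41] read 'd'  n4⇒n13 (via fail)  → match P7@[41:41]
[42] read 'b'  n13⇒n14  → match P4@[41:42]
[43] read 'd'  n14⇒n13 (via fail)  → match P7@[43:43]
[44] read 'b'  n13⇒n14  → match P4@[43:44]
[45] read 'a'  n14⇒n15  → match P2@[44:45]
[46] read 'd'  n15⇒n13 (via fail)  → match P7@[46:46]
[47] read 'b'  n13⇒n14  → match P4@[46:47]
[48] read 'a'  n14⇒n15  → match P2@[47:48]
[49] read 'c'  n15⇒n16
[50] read 'b'  n16⇒n17  → match P5@[46:50]
[51] read 'a'  n17⇒n11 (via fail)  → match P2@[50:51]
[52] read 'd'  n11⇒n13 (via fail)  → match P7@[52:52]
[53] read 'c'  n13⇒n0 (via fail)
[54] read 'b'  n0⇒n10
[55] read 'c'  n10⇒n18
[56] read 'a'  n18⇒n19
[57] read 'd'  n19⇒n13 (via fail)  → match P7@[57:57]
[58] read 'c'  n13⇒n0 (via fail)
[59] read 'a'  n0⇒n1
[60] read 'b'  n1⇒n5
[61] read 'd'  n5⇒n6  → match P7@[61:61]
[62] read 'c'  n6⇒n7
[63] read 'c'  n7⇒n8
[64] read 'c'  n8⇒n9  → match P1@[59:64]
[65] read 'b'  n9⇒n10 (via fail)
[66] read 'a'  n10⇒n11  → match P2@[65:66]
[67] read 'a'  n11⇒n1 (via fail)
[68] read 'b'  n1⇒n5

All matches (sorted): [[4,7],[7,1],[10,2],[15,7],[16,4],[18,2],[23,7],[26,1],[31,6],[35,6],[36,7],[40,0],[40,7],[41,7],[42,4],[43,7],[44,4],[45,2],[46,7],[47,4],[48,2],[50,5],[51,2],[52,7],[57,7],[61,7],[64,1],[66,2]]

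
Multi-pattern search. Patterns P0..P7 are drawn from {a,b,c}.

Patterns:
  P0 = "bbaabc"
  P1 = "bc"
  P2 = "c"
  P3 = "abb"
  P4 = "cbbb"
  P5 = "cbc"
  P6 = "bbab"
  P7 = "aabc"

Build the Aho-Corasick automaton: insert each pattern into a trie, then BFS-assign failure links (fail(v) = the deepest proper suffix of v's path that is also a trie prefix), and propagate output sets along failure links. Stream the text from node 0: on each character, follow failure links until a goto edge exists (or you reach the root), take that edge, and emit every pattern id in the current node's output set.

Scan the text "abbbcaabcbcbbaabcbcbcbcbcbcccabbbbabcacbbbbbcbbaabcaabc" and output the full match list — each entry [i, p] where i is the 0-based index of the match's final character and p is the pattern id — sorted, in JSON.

Build automaton:
Trie nodes:
  n0 'ε': a→9 b→1 c→8
  n1 'b': b→2 c→7
  n2 'bb': a→3
  n3 'bba': a→4 b→16
  n4 'bbaa': b→5
  n5 'bbaab': c→6
  n6 'bbaabc': ·  [P0 ends]
  n7 'bc': ·  [P1 ends]
  n8 'c': b→12  [P2 ends]
  n9 'a': a→17 b→10
  n10 'ab': b→11
  n11 'abb': ·  [P3 ends]
  n12 'cb': b→13 c→15
  n13 'cbb': b→14
  n14 'cbbb': ·  [P4 ends]
  n15 'cbc': ·  [P5 ends]
  n16 'bbab': ·  [P6 ends]
  n17 'aa': b→18
  n18 'aab': c→19
  n19 'aabc': ·  [P7 ends]

Failure links (BFS by depth):
  fail(1) 'b': from fail(0)=0 chase 'b': 0 ⇒ 0;  out=∅∪out(0)=∅
  fail(8) 'c': from fail(0)=0 chase 'c': 0 ⇒ 0;  out={2}∪out(0)={2}
  fail(9) 'a': from fail(0)=0 chase 'a': 0 ⇒ 0;  out=∅∪out(0)=∅
  fail(2) 'bb': from fail(1)=0 chase 'b': 0 ⇒ 1;  out=∅∪out(1)=∅
  fail(7) 'bc': from fail(1)=0 chase 'c': 0 ⇒ 8;  out={1}∪out(8)={1,2}
  fail(10) 'ab': from fail(9)=0 chase 'b': 0 ⇒ 1;  out=∅∪out(1)=∅
  fail(12) 'cb': from fail(8)=0 chase 'b': 0 ⇒ 1;  out=∅∪out(1)=∅
  fail(17) 'aa': from fail(9)=0 chase 'a': 0 ⇒ 9;  out=∅∪out(9)=∅
  fail(3) 'bba': from fail(2)=1 chase 'a': 1→0 ⇒ 9;  out=∅∪out(9)=∅
  fail(11) 'abb': from fail(10)=1 chase 'b': 1 ⇒ 2;  out={3}∪out(2)={3}
  fail(13) 'cbb': from fail(12)=1 chase 'b': 1 ⇒ 2;  out=∅∪out(2)=∅
  fail(15) 'cbc': from fail(12)=1 chase 'c': 1 ⇒ 7;  out={5}∪out(7)={1,2,5}
  fail(18) 'aab': from fail(17)=9 chase 'b': 9 ⇒ 10;  out=∅∪out(10)=∅
  fail(4) 'bbaa': from fail(3)=9 chase 'a': 9 ⇒ 17;  out=∅∪out(17)=∅
  fail(14) 'cbbb': from fail(13)=2 chase 'b': 2→1 ⇒ 2;  out={4}∪out(2)={4}
  fail(16) 'bbab': from fail(3)=9 chase 'b': 9 ⇒ 10;  out={6}∪out(10)={6}
  fail(19) 'aabc': from fail(18)=10 chase 'c': 10→1 ⇒ 7;  out={7}∪out(7)={1,2,7}
  fail(5) 'bbaab': from fail(4)=17 chase 'b': 17 ⇒ 18;  out=∅∪out(18)=∅
  fail(6) 'bbaabc': from fail(5)=18 chase 'c': 18 ⇒ 19;  out={0}∪out(19)={0,1,2,7}

Run:
[0] read 'a'  n0⇒n9
[1] read 'b'  n9⇒n10
[2] read 'b'  n10⇒n11  → match P3@[0:2]
[3] read 'b'  n11⇒n2 (via fail)
[4] read 'c'  n2⇒n7 (via fail)  → match P1@[3:4],P2@[4:4]
[5] read 'a'  n7⇒n9 (via fail)
[6] read 'a'  n9⇒n17
[7] read 'b'  n17⇒n18
[8] read 'c'  n18⇒n19  → match P1@[7:8],P2@[8:8],P7@[5:8]
[9] read 'b'  n19⇒n12 (via fail)
[10] read 'c'  n12⇒n15  → match P1@[9:10],P2@[10:10],P5@[8:10]
[11] read 'b'  n15⇒n12 (via fail)
[12] read 'b'  n12⇒n13
[13] read 'a'  n13⇒n3 (via fail)
[14] read 'a'  n3⇒n4
[15] read 'b'  n4⇒n5
[16] read 'c'  n5⇒n6  → match P0@[11:16],P1@[15:16],P2@[16:16],P7@[13:16]
[17] read 'b'  n6⇒n12 (via fail)
[18] read 'c'  n12⇒n15  → match P1@[17:18],P2@[18:18],P5@[16:18]
[19] read 'b'  n15⇒n12 (via fail)
[20] read 'c'  n12⇒n15  → match P1@[19:20],P2@[20:20],P5@[18:20]
[21] read 'b'  n15⇒n12 (via fail)
[22] read 'c'  n12⇒n15  → match P1@[21:22],P2@[22:22],P5@[20:22]
[23] read 'b'  n15⇒n12 (via fail)
[24] read 'c'  n12⇒n15  → match P1@[23:24],P2@[24:24],P5@[22:24]
[25] read 'b'  n15⇒n12 (via fail)
[26] read 'c'  n12⇒n15  → match P1@[25:26],P2@[26:26],P5@[24:26]
[27] read 'c'  n15⇒n8 (via fail)  → match P2@[27:27]
[28] read 'c'  n8⇒n8 (via fail)  → match P2@[28:28]
[29] read 'a'  n8⇒n9 (via fail)
[30] read 'b'  n9⇒n10
[31] read 'b'  n10⇒n11  → match P3@[29:31]
[32] read 'b'  n11⇒n2 (via fail)
[33] read 'b'  n2⇒n2 (via fail)
[34] read 'a'  n2⇒n3
[35] read 'b'  n3⇒n16  → match P6@[32:35]
[36] read 'c'  n16⇒n7 (via fail)  → match P1@[35:36],P2@[36:36]
[37] read 'a'  n7⇒n9 (via fail)
[38] read 'c'  n9⇒n8 (via fail)  → match P2@[38:38]
[39] read 'b'  n8⇒n12
[40] read 'b'  n12⇒n13
[41] read 'b'  n13⇒n14  → match P4@[38:41]
[42] read 'b'  n14⇒n2 (via fail)
[43] read 'b'  n2⇒n2 (via fail)
[44] read 'c'  n2⇒n7 (via fail)  → match P1@[43:44],P2@[44:44]
[45] read 'b'  n7⇒n12 (via fail)
[46] read 'b'  n12⇒n13
[47] read 'a'  n13⇒n3 (via fail)
[48] read 'a'  n3⇒n4
[49] read 'b'  n4⇒n5
[50] read 'c'  n5⇒n6  → match P0@[45:50],P1@[49:50],P2@[50:50],P7@[47:50]
[51] read 'a'  n6⇒n9 (via fail)
[52] read 'a'  n9⇒n17
[53] read 'b'  n17⇒n18
[54] read 'c'  n18⇒n19  → match P1@[53:54],P2@[54:54],P7@[51:54]

Result: [[2,3],[4,1],[4,2],[8,1],[8,2],[8,7],[10,1],[10,2],[10,5],[16,0],[16,1],[16,2],[16,7],[18,1],[18,2],[18,5],[20,1],[20,2],[20,5],[22,1],[22,2],[22,5],[24,1],[24,2],[24,5],[26,1],[26,2],[26,5],[27,2],[28,2],[31,3],[35,6],[36,1],[36,2],[38,2],[41,4],[44,1],[44,2],[50,0],[50,1],[50,2],[50,7],[54,1],[54,2],[54,7]]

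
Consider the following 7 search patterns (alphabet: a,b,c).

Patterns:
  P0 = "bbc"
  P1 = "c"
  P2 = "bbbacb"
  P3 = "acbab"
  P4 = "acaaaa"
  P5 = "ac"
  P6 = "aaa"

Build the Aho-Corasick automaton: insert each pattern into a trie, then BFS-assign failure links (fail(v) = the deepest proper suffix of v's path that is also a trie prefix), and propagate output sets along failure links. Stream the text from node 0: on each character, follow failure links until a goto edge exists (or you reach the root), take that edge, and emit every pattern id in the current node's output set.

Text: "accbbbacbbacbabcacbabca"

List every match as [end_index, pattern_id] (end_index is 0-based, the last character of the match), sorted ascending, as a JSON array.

Construct AC machine:
Trie (insert patterns):
  n0 'ε': a→9 b→1 c→4
  n1 'b': b→2
  n2 'bb': b→5 c→3
  n3 'bbc': ·  ←P0
  n4 'c': ·  ←P1
  n5 'bbb': a→6
  n6 'bbba': c→7
  n7 'bbbac': b→8
  n8 'bbbacb': ·  ←P2
  n9 'a': a→18 c→10
  n10 'ac': a→14 b→11  ←P5
  n11 'acb': a→12
  n12 'acba': b→13
  n13 'acbab': ·  ←P3
  n14 'aca': a→15
  n15 'acaa': a→16
  n16 'acaaa': a→17
  n17 'acaaaa': ·  ←P4
  n18 'aa': a→19
  n19 'aaa': ·  ←P6

Failure links (BFS by depth):
  n1('b'): parent n0 fail=0; on 'b' 0 → fail=0;  out ∅∪∅=∅
  n4('c'): parent n0 fail=0; on 'c' 0 → fail=0;  out {1}∪∅={1}
  n9('a'): parent n0 fail=0; on 'a' 0 → fail=0;  out ∅∪∅=∅
  n2('bb'): parent n1 fail=0; on 'b' 0 → fail=1;  out ∅∪∅=∅
  n10('ac'): parent n9 fail=0; on 'c' 0 → fail=4;  out {5}∪{1}={1,5}
  n18('aa'): parent n9 fail=0; on 'a' 0 → fail=9;  out ∅∪∅=∅
  n3('bbc'): parent n2 fail=1; on 'c' 1→0 → fail=4;  out {0}∪{1}={0,1}
  n5('bbb'): parent n2 fail=1; on 'b' 1 → fail=2;  out ∅∪∅=∅
  n11('acb'): parent n10 fail=4; on 'b' 4→0 → fail=1;  out ∅∪∅=∅
  n14('aca'): parent n10 fail=4; on 'a' 4→0 → fail=9;  out ∅∪∅=∅
  n19('aaa'): parent n18 fail=9; on 'a' 9 → fail=18;  out {6}∪∅={6}
  n6('bbba'): parent n5 fail=2; on 'a' 2→1→0 → fail=9;  out ∅∪∅=∅
  n12('acba'): parent n11 fail=1; on 'a' 1→0 → fail=9;  out ∅∪∅=∅
  n15('acaa'): parent n14 fail=9; on 'a' 9 → fail=18;  out ∅∪∅=∅
  n7('bbbac'): parent n6 fail=9; on 'c' 9 → fail=10;  out ∅∪{1,5}={1,5}
  n13('acbab'): parent n12 fail=9; on 'b' 9→0 → fail=1;  out {3}∪∅={3}
  n16('acaaa'): parent n15 fail=18; on 'a' 18 → fail=19;  out ∅∪{6}={6}
  n8('bbbacb'): parent n7 fail=10; on 'b' 10 → fail=11;  out {2}∪∅={2}
  n17('acaaaa'): parent n16 fail=19; on 'a' 19→18 → fail=19;  out {4}∪{6}={4,6}

Scan:
[0] read 'a'  n0⇒n9
[1] read 'c'  n9⇒n10  emit P1@[1:1],P5@[0:1]
[2] read 'c'  n10⇒n4 (via fail)  emit P1@[2:2]
[3] read 'b'  n4⇒n1 (via fail)
[4] read 'b'  n1⇒n2
[5] read 'b'  n2⇒n5
[6] read 'a'  n5⇒n6
[7] read 'c'  n6⇒n7  emit P1@[7:7],P5@[6:7]
[8] read 'b'  n7⇒n8  emit P2@[3:8]
[9] read 'b'  n8⇒n2 (via fail)
[10] read 'a'  n2⇒n9 (via fail)
[11] read 'c'  n9⇒n10  emit P1@[11:11],P5@[10:11]
[12] read 'b'  n10⇒n11
[13] read 'a'  n11⇒n12
[14] read 'b'  n12⇒n13  emit P3@[10:14]
[15] read 'c'  n13⇒n4 (via fail)  emit P1@[15:15]
[16] read 'a'  n4⇒n9 (via fail)
[17] read 'c'  n9⇒n10  emit P1@[17:17],P5@[16:17]
[18] read 'b'  n10⇒n11
[19] read 'a'  n11⇒n12
[20] read 'b'  n12⇒n13  emit P3@[16:20]
[21] read 'c'  n13⇒n4 (via fail)  emit P1@[21:21]
[22] read 'a'  n4⇒n9 (via fail)

Result: [[1,1],[1,5],[2,1],[7,1],[7,5],[8,2],[11,1],[11,5],[14,3],[15,1],[17,1],[17,5],[20,3],[21,1]]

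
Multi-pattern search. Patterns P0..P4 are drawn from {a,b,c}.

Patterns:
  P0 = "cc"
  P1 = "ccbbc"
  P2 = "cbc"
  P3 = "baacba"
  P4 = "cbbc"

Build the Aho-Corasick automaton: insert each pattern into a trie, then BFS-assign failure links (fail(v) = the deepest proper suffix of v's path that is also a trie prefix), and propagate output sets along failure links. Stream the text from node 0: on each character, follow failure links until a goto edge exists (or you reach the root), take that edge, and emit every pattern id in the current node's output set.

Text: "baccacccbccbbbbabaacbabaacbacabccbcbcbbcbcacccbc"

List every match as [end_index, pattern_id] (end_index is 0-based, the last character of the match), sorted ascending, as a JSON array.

Construct AC machine:
Trie (insert patterns):
  0='ε' goto b→8 c→1
  1='c' goto b→6 c→2
  2='cc' goto b→3  ←P0
  3='ccb' goto b→4
  4='ccbb' goto c→5
  5='ccbbc' goto ·  ←P1
  6='cb' goto b→14 c→7
  7='cbc' goto ·  ←P2
  8='b' goto a→9
  9='ba' goto a→10
  10='baa' goto c→11
  11='baac' goto b→12
  12='baacb' goto a→13
  13='baacba' goto ·  ←P3
  14='cbb' goto c→15
  15='cbbc' goto ·  ←P4

Failure links (BFS by depth):
  fail(1) 'c': from fail(0)=0 chase 'c': 0 ⇒ 0;  out=∅∪out(0)=∅
  fail(8) 'b': from fail(0)=0 chase 'b': 0 ⇒ 0;  out=∅∪out(0)=∅
  fail(2) 'cc': from fail(1)=0 chase 'c': 0 ⇒ 1;  out={0}∪out(1)={0}
  fail(6) 'cb': from fail(1)=0 chase 'b': 0 ⇒ 8;  out=∅∪out(8)=∅
  fail(9) 'ba': from fail(8)=0 chase 'a': 0 ⇒ 0;  out=∅∪out(0)=∅
  fail(3) 'ccb': from fail(2)=1 chase 'b': 1 ⇒ 6;  out=∅∪out(6)=∅
  fail(7) 'cbc': from fail(6)=8 chase 'c': 8→0 ⇒ 1;  out={2}∪out(1)={2}
  fail(10) 'baa': from fail(9)=0 chase 'a': 0 ⇒ 0;  out=∅∪out(0)=∅
  fail(14) 'cbb': from fail(6)=8 chase 'b': 8→0 ⇒ 8;  out=∅∪out(8)=∅
  fail(4) 'ccbb': from fail(3)=6 chase 'b': 6 ⇒ 14;  out=∅∪out(14)=∅
  fail(11) 'baac': from fail(10)=0 chase 'c': 0 ⇒ 1;  out=∅∪out(1)=∅
  fail(15) 'cbbc': from fail(14)=8 chase 'c': 8→0 ⇒ 1;  out={4}∪out(1)={4}
  fail(5) 'ccbbc': from fail(4)=14 chase 'c': 14 ⇒ 15;  out={1}∪out(15)={1,4}
  fail(12) 'baacb': from fail(11)=1 chase 'b': 1 ⇒ 6;  out=∅∪out(6)=∅
  fail(13) 'baacba': from fail(12)=6 chase 'a': 6→8 ⇒ 9;  out={3}∪out(9)={3}

Run:
[0] read 'b'  n0⇒n8
[1] read 'a'  n8⇒n9
[2] read 'c'  n9⇒n1 (fail-walked)
[3] read 'c'  n1⇒n2  → match P0@[2:3]
[4] read 'a'  n2⇒n0 (fail-walked)
[5] read 'c'  n0⇒n1
[6] read 'c'  n1⇒n2  → match P0@[5:6]
[7] read 'c'  n2⇒n2 (fail-walked)  → match P0@[6:7]
[8] read 'b'  n2⇒n3
[9] read 'c'  n3⇒n7 (fail-walked)  → match P2@[7:9]
[10] read 'c'  n7⇒n2 (fail-walked)  → match P0@[9:10]
[11] read 'b'  n2⇒n3
[12] read 'b'  n3⇒n4
[13] read 'b'  n4⇒n8 (fail-walked)
[14] read 'b'  n8⇒n8 (fail-walked)
[15] read 'a'  n8⇒n9
[16] read 'b'  n9⇒n8 (fail-walked)
[17] read 'a'  n8⇒n9
[18] read 'a'  n9⇒n10
[19] read 'c'  n10⇒n11
[20] read 'b'  n11⇒n12
[21] read 'a'  n12⇒n13  → match P3@[16:21]
[22] read 'b'  n13⇒n8 (fail-walked)
[23] read 'a'  n8⇒n9
[24] read 'a'  n9⇒n10
[25] read 'c'  n10⇒n11
[26] read 'b'  n11⇒n12
[27] read 'a'  n12⇒n13  → match P3@[22:27]
[28] read 'c'  n13⇒n1 (fail-walked)
[29] read 'a'  n1⇒n0 (fail-walked)
[30] read 'b'  n0⇒n8
[31] read 'c'  n8⇒n1 (fail-walked)
[32] read 'c'  n1⇒n2  → match P0@[31:32]
[33] read 'b'  n2⇒n3
[34] read 'c'  n3⇒n7 (fail-walked)  → match P2@[32:34]
[35] read 'b'  n7⇒n6 (fail-walked)
[36] read 'c'  n6⇒n7  → match P2@[34:36]
[37] read 'b'  n7⇒n6 (fail-walked)
[38] read 'b'  n6⇒n14
[39] read 'c'  n14⇒n15  → match P4@[36:39]
[40] read 'b'  n15⇒n6 (fail-walked)
[41] read 'c'  n6⇒n7  → match P2@[39:41]
[42] read 'a'  n7⇒n0 (fail-walked)
[43] read 'c'  n0⇒n1
[44] read 'c'  n1⇒n2  → match P0@[43:44]
[45] read 'c'  n2⇒n2 (fail-walked)  → match P0@[44:45]
[46] read 'b'  n2⇒n3
[47] read 'c'  n3⇒n7 (fail-walked)  → match P2@[45:47]

All matches (sorted): [[3,0],[6,0],[7,0],[9,2],[10,0],[21,3],[27,3],[32,0],[34,2],[36,2],[39,4],[41,2],[44,0],[45,0],[47,2]]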